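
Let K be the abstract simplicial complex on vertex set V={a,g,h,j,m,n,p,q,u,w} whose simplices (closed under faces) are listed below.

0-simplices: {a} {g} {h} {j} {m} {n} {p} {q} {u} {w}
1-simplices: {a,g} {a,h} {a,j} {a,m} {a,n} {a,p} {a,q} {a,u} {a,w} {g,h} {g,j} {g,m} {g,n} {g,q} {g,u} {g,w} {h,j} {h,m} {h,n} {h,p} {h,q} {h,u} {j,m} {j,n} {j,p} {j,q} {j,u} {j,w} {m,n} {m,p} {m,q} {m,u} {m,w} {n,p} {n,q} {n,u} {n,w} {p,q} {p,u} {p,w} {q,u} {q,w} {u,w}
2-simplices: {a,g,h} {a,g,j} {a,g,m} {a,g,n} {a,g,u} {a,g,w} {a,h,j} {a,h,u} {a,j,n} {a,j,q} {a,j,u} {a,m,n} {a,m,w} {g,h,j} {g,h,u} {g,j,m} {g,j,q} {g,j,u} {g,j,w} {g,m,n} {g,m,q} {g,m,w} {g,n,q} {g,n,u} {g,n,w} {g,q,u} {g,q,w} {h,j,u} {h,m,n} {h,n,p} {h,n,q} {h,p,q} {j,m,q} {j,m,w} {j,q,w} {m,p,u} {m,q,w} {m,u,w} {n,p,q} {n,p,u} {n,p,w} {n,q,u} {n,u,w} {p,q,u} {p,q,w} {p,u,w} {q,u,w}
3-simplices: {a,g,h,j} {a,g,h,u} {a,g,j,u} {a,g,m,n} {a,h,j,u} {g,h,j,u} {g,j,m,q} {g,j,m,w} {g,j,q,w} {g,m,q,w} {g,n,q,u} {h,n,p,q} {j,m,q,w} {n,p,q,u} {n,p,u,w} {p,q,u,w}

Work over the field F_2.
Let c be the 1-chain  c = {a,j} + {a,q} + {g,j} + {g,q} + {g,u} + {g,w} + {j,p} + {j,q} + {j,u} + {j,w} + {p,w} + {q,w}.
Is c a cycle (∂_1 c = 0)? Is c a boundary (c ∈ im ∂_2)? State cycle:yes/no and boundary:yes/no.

cycle:yes boundary:no

n_0=10 n_1=43 n_2=47 n_3=16  [Z2]
∂1: piv[ag,ah,aj,am,an,ap,aq,au,aw] rk=9  ker:gh,gj,gm,gn,gq,gu,gw,hj,hm,hn,hp,hq,hu,jm,jn,jp,jq,ju,jw,mn,mp,mq,mu,mw,np,nq,nu,nw,pq,pu,pw,qu,qw,uw
∂2: piv[agh,agj,agm,agn,agu,agw,ahj,ahu,ajn,ajq,aju,amn,amw,gjm,gjq,gjw,gmq,gnq,gnu,gnw,gqu,gqw,hmn,hnp,hnq,hpq,mpu,muw,npu,npw,nuw] rk=31  ker:ghj,ghu,gju,gmn,gmw,hju,jmq,jmw,jqw,mqw,npq,nqu,pqu,pqw,puw,quw
∂3: piv[aghj,aghu,agju,agmn,ahju,gjmq,gjmw,gjqw,gmqw,gnqu,hnpq,npqu,npuw,pquw] rk=14  ker:ghju,jmqw
∂1c = 0
c vs im∂2: residual ≠ 0 ⇒ not boundary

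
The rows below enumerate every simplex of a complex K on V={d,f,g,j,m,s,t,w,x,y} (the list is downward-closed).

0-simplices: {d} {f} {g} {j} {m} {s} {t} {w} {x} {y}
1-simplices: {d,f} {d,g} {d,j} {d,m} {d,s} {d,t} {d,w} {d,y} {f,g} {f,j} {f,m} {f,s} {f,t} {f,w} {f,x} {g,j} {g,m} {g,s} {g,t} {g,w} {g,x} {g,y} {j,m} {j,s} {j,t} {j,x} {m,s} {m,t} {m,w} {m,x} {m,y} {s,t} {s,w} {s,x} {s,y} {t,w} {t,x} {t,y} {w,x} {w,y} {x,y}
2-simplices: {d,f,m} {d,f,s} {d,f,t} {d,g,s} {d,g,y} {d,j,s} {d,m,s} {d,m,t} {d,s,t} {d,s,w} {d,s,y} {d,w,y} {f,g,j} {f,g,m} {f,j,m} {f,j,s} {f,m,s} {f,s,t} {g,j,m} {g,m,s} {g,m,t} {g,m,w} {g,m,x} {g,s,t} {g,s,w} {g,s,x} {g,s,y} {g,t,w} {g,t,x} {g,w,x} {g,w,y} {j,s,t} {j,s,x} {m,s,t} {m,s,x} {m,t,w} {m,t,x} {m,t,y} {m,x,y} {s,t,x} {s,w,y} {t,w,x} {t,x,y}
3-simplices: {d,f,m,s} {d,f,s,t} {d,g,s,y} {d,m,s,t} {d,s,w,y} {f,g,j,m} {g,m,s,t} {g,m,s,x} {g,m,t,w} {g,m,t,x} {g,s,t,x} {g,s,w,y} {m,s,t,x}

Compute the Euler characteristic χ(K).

χ(K)=-1

n_0=10 n_1=41 n_2=43 n_3=13
χ=+10−41+43−13=-1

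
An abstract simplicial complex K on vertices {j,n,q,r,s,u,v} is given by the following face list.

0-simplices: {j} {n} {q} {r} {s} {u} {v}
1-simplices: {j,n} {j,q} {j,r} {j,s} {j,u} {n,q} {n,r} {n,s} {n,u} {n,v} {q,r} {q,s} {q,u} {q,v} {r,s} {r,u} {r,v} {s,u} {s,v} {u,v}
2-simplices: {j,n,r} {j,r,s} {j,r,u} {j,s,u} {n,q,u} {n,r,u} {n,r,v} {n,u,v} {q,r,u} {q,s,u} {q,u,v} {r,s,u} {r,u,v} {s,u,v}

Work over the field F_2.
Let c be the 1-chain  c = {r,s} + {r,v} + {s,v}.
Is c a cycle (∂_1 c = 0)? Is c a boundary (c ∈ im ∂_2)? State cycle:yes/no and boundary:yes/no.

cycle:yes boundary:yes

n_0=7 n_1=20 n_2=14  [Z2]
∂1: piv[jn,jq,jr,js,ju,nv] rk=6  ker:nq,nr,ns,nu,qr,qs,qu,qv,rs,ru,rv,su,sv,uv
∂2: piv[jnr,jrs,jru,jsu,nqu,nru,nrv,nuv,qru,qsu,quv,suv] rk=12  ker:rsu,ruv
∂1c = 0
c vs im∂2: reduces to 0 ⇒ boundary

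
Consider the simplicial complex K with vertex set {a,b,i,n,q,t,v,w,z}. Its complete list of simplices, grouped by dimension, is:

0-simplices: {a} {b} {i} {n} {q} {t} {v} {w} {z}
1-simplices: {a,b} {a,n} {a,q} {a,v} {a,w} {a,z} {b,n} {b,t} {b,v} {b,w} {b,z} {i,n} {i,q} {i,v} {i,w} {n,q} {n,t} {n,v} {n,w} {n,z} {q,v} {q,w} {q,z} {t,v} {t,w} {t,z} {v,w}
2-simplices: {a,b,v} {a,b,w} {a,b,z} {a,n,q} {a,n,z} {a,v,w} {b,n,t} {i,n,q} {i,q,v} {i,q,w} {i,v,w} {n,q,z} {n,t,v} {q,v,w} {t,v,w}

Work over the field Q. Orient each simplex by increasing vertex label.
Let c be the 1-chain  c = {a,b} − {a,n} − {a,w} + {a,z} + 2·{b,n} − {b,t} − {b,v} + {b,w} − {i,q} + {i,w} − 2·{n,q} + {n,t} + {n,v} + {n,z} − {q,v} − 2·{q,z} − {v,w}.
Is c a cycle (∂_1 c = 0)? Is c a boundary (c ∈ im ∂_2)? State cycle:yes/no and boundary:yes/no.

n_0=9 n_1=27 n_2=15  [Q]
∂1: piv[ab,an,aq,av,aw,az,bt,in] rk=8  ker:bn,bv,bw,bz,iq,iv,iw,nq,nt,nv,nw,nz,qv,qw,qz,tv,tw,tz,vw
∂2: piv[abv,abw,abz,anq,anz,avw,bnt,inq,iqv,iqw,ivw,nqz,ntv,tvw] rk=14  ker:qvw
∂1c = 0
c vs im∂2: residual ≠ 0 ⇒ not boundary

cycle:yes boundary:no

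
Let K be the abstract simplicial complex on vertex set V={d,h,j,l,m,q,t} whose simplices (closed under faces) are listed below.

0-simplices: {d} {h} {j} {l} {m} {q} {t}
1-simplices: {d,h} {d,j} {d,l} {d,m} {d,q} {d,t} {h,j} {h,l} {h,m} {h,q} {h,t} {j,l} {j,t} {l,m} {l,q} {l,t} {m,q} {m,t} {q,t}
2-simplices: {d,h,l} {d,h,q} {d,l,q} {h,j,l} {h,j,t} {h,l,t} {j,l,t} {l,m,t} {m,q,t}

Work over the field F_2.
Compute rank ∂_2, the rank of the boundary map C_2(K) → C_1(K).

n_0=7 n_1=19 n_2=9  [Z2]
∂1: piv[dh,dj,dl,dm,dq,dt] rk=6  ker:hj,hl,hm,hq,ht,jl,jt,lm,lq,lt,mq,mt,qt
∂2: piv[dhl,dhq,dlq,hjl,hjt,hlt,lmt,mqt] rk=8  ker:jlt
rk∂_2=8

rank∂_2=8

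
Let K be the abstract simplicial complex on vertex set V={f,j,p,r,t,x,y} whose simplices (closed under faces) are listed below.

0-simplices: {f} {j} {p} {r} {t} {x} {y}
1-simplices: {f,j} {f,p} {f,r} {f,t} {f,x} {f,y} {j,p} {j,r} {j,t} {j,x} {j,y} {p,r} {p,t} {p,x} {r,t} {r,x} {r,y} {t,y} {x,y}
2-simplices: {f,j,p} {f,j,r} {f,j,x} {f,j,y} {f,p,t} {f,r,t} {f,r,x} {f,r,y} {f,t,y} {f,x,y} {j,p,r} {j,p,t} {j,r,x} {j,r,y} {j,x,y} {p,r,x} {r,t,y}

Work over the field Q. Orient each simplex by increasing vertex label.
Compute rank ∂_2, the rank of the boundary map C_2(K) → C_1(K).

n_0=7 n_1=19 n_2=17  [Q]
∂1: piv[fj,fp,fr,ft,fx,fy] rk=6  ker:jp,jr,jt,jx,jy,pr,pt,px,rt,rx,ry,ty,xy
∂2: piv[fjp,fjr,fjx,fjy,fpt,frt,frx,fry,fty,fxy,jpr,jpt,prx] rk=13  ker:jrx,jry,jxy,rty
rk∂_2=13

rank∂_2=13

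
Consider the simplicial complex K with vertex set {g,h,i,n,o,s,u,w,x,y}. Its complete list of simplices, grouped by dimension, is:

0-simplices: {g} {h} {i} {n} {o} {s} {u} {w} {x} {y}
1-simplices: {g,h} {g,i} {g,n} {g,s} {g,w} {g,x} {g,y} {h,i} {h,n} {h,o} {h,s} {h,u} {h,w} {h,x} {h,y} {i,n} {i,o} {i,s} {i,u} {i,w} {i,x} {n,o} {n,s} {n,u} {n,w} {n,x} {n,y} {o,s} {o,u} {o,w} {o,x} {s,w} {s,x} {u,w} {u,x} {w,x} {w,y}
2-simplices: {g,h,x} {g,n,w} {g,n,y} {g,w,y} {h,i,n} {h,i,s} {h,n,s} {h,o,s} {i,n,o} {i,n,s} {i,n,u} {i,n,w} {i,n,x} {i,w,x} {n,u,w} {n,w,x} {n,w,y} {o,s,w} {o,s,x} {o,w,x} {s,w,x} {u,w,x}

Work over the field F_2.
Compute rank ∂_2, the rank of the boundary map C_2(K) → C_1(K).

n_0=10 n_1=37 n_2=22  [Z2]
∂1: piv[gh,gi,gn,gs,gw,gx,gy,ho,hu] rk=9  ker:hi,hn,hs,hw,hx,hy,in,io,is,iu,iw,ix,no,ns,nu,nw,nx,ny,os,ou,ow,ox,sw,sx,uw,ux,wx,wy
∂2: piv[ghx,gnw,gny,gwy,hin,his,hns,hos,ino,inu,inw,inx,iwx,nuw,osw,osx,owx,uwx] rk=18  ker:ins,nwx,nwy,swx
rk∂_2=18

rank∂_2=18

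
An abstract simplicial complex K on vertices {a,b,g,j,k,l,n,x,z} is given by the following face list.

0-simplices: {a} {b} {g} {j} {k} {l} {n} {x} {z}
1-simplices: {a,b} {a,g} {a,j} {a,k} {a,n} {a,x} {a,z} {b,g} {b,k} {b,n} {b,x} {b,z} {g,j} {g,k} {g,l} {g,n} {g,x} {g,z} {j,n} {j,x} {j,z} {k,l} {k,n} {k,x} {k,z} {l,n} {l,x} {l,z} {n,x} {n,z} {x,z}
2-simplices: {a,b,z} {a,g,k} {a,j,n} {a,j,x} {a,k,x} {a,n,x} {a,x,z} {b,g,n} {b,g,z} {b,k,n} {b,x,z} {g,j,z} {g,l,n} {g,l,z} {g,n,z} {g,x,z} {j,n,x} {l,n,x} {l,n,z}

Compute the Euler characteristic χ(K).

χ(K)=-3

n_0=9 n_1=31 n_2=19
χ=+9−31+19=-3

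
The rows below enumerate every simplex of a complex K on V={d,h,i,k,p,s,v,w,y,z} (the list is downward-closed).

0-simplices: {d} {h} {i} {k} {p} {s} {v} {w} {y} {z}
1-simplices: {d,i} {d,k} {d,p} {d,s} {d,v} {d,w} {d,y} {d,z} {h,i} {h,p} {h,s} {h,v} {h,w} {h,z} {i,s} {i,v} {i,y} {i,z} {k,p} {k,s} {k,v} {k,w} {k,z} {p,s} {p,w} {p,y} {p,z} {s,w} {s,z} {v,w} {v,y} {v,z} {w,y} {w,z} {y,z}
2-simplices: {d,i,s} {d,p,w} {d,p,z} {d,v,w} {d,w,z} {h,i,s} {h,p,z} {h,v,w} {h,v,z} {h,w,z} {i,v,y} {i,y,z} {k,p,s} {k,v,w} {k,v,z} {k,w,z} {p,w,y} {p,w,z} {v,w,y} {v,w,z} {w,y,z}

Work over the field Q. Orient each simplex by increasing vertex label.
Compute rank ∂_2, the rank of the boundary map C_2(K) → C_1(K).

n_0=10 n_1=35 n_2=21  [Q]
∂1: piv[di,dk,dp,ds,dv,dw,dy,dz,hi] rk=9  ker:hp,hs,hv,hw,hz,is,iv,iy,iz,kp,ks,kv,kw,kz,ps,pw,py,pz,sw,sz,vw,vy,vz,wy,wz,yz
∂2: piv[dis,dpw,dpz,dvw,dwz,his,hpz,hvw,hvz,hwz,ivy,iyz,kps,kvw,kvz,pwy,vwy,wyz] rk=18  ker:kwz,pwz,vwz
rk∂_2=18

rank∂_2=18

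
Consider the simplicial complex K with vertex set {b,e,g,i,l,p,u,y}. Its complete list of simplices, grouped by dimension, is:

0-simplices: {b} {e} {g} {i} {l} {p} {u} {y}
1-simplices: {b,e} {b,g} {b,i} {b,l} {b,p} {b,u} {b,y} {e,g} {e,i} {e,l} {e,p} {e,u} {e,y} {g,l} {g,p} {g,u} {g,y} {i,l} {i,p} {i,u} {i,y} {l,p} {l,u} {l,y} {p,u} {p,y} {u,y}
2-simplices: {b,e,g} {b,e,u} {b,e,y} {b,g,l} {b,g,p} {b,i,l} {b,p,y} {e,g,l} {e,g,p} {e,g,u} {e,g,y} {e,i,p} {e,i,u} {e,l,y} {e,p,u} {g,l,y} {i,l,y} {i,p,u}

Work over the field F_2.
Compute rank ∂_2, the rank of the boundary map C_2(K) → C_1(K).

n_0=8 n_1=27 n_2=18  [Z2]
∂1: piv[be,bg,bi,bl,bp,bu,by] rk=7  ker:eg,ei,el,ep,eu,ey,gl,gp,gu,gy,il,ip,iu,iy,lp,lu,ly,pu,py,uy
∂2: piv[beg,beu,bey,bgl,bgp,bil,bpy,egl,egp,egu,egy,eip,eiu,ely,epu,ily] rk=16  ker:gly,ipu
rk∂_2=16

rank∂_2=16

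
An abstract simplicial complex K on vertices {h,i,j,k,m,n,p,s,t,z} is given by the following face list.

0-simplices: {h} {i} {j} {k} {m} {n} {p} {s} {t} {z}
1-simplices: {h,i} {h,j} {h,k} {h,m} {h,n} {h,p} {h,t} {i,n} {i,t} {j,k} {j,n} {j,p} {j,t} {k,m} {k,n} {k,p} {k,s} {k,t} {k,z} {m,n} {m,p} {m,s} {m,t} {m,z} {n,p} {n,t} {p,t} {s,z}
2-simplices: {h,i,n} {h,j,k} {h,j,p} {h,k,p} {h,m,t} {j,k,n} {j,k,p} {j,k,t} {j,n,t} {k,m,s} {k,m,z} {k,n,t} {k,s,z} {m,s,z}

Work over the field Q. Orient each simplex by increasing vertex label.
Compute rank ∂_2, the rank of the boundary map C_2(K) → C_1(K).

n_0=10 n_1=28 n_2=14  [Q]
∂1: piv[hi,hj,hk,hm,hn,hp,ht,ks,kz] rk=9  ker:in,it,jk,jn,jp,jt,km,kn,kp,kt,mn,mp,ms,mt,mz,np,nt,pt,sz
∂2: piv[hin,hjk,hjp,hkp,hmt,jkn,jkt,jnt,kms,kmz,ksz] rk=11  ker:jkp,knt,msz
rk∂_2=11

rank∂_2=11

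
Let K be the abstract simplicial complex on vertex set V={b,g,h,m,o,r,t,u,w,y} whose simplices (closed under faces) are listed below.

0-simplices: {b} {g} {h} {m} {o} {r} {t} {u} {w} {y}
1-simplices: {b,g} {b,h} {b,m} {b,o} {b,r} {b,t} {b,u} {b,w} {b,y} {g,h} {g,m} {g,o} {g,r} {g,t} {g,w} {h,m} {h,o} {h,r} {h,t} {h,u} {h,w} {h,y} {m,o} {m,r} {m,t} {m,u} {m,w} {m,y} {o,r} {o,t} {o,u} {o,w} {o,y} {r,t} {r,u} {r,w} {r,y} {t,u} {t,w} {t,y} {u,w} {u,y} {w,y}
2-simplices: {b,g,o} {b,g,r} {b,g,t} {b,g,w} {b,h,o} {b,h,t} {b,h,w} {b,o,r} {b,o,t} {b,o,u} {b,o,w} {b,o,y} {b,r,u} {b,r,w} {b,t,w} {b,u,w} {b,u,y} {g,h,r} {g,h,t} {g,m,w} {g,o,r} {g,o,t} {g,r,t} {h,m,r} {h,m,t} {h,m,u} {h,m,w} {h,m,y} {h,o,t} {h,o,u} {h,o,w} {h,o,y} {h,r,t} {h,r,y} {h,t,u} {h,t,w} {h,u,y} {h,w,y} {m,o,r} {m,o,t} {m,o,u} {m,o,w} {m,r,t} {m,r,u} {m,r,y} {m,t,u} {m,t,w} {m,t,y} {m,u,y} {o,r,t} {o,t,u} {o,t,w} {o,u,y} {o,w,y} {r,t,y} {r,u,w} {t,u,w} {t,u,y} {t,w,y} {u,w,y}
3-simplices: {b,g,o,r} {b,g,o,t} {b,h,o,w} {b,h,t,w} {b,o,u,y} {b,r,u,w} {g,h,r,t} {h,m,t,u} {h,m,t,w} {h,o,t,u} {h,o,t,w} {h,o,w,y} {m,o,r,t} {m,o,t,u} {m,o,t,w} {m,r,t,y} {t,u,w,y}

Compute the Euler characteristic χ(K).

χ(K)=10

n_0=10 n_1=43 n_2=60 n_3=17
χ=+10−43+60−17=10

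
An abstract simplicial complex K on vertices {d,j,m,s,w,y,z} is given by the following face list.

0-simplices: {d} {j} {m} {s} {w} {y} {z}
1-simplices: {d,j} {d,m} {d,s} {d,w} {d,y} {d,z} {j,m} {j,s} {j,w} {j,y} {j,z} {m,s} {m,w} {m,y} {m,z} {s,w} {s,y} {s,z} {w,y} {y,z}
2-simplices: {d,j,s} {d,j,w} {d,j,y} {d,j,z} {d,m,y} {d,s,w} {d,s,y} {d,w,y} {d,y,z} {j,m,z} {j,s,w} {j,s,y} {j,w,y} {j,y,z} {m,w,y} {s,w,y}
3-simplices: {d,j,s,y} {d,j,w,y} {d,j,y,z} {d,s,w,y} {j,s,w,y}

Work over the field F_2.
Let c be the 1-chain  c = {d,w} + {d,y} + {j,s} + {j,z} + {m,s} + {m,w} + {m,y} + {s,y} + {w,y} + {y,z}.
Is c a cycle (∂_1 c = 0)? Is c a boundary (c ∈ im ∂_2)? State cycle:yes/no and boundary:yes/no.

n_0=7 n_1=20 n_2=16 n_3=5  [Z2]
∂1: piv[dj,dm,ds,dw,dy,dz] rk=6  ker:jm,js,jw,jy,jz,ms,mw,my,mz,sw,sy,sz,wy,yz
∂2: piv[djs,djw,djy,djz,dmy,dsw,dsy,dwy,dyz,jmz,mwy] rk=11  ker:jsw,jsy,jwy,jyz,swy
∂3: piv[djsy,djwy,djyz,dswy,jswy] rk=5
∂1c = {m} + {s} + {w} + {y}

cycle:no boundary:no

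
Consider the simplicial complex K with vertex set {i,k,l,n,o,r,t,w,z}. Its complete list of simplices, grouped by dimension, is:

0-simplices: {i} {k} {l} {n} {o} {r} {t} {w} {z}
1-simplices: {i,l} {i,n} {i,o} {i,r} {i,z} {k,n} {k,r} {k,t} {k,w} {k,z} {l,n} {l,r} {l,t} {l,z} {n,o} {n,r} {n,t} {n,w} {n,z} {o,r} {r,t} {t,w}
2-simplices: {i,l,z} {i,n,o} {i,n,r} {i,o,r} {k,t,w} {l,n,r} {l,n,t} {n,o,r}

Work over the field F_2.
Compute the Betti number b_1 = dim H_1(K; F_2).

n_0=9 n_1=22 n_2=8  [Z2]
∂1: piv[il,in,io,ir,iz,kn,kt,kw] rk=8  ker:kr,kz,ln,lr,lt,lz,no,nr,nt,nw,nz,or,rt,tw
∂2: piv[ilz,ino,inr,ior,ktw,lnr,lnt] rk=7  ker:nor
b_1=(22−8)−7=7

b_1=7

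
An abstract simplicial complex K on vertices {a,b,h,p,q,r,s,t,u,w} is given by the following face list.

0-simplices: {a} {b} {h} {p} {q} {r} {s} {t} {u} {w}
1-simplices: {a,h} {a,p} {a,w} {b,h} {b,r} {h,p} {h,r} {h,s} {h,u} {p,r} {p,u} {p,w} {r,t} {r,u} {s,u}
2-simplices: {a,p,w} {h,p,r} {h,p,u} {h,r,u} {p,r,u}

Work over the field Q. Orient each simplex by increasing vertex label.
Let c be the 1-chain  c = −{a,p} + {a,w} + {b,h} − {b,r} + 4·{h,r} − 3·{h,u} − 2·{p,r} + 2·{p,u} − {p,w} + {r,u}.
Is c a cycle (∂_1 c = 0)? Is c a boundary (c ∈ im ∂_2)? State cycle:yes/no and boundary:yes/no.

n_0=10 n_1=15 n_2=5  [Q]
∂1: piv[ah,ap,aw,bh,br,hs,hu,rt] rk=8  ker:hp,hr,pr,pu,pw,ru,su
∂2: piv[apw,hpr,hpu,hru] rk=4  ker:pru
∂1c = 0
c vs im∂2: residual ≠ 0 ⇒ not boundary

cycle:yes boundary:no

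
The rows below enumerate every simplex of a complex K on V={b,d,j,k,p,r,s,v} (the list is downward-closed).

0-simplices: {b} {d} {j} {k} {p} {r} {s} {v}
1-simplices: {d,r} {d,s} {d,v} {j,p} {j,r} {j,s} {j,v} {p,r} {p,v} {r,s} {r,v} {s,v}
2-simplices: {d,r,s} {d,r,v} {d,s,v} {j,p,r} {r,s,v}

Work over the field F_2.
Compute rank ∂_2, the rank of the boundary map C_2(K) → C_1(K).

rank∂_2=4

n_0=8 n_1=12 n_2=5  [Z2]
∂1: piv[dr,ds,dv,jp,jr] rk=5  ker:js,jv,pr,pv,rs,rv,sv
∂2: piv[drs,drv,dsv,jpr] rk=4  ker:rsv
rk∂_2=4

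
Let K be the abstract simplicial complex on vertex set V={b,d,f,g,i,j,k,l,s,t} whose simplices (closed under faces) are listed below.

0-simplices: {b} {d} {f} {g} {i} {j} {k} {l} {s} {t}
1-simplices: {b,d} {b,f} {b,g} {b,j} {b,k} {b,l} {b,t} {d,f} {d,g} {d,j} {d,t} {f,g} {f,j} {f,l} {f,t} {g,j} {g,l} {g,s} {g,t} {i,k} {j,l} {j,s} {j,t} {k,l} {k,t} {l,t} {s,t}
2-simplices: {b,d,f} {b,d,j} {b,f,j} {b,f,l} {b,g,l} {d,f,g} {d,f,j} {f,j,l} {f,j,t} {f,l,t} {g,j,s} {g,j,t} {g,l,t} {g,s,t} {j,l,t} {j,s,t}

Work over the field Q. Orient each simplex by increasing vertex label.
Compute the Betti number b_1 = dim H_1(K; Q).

b_1=5

n_0=10 n_1=27 n_2=16  [Q]
∂1: piv[bd,bf,bg,bj,bk,bl,bt,gs,ik] rk=9  ker:df,dg,dj,dt,fg,fj,fl,ft,gj,gl,gt,jl,js,jt,kl,kt,lt,st
∂2: piv[bdf,bdj,bfj,bfl,bgl,dfg,fjl,fjt,flt,gjs,gjt,glt,gst] rk=13  ker:dfj,jlt,jst
b_1=(27−9)−13=5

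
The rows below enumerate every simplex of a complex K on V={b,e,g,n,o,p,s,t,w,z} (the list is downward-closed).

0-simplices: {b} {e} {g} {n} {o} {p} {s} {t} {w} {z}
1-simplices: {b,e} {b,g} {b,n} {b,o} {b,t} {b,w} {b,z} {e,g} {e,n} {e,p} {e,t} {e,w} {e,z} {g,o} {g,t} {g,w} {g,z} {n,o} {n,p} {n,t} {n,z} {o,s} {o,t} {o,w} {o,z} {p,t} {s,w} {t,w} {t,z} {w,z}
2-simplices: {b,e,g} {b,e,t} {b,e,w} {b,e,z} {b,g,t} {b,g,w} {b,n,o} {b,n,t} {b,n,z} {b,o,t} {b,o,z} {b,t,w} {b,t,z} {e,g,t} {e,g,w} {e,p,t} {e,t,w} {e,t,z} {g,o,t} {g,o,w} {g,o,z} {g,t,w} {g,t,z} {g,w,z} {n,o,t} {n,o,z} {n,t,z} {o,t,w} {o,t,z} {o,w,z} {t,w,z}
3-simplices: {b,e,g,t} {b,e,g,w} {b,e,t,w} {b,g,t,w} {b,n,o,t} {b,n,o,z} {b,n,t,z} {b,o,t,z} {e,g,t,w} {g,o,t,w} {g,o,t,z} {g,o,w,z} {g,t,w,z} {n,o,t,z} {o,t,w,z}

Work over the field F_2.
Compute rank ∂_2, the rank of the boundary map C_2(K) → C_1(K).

rank∂_2=18

n_0=10 n_1=30 n_2=31 n_3=15  [Z2]
∂1: piv[be,bg,bn,bo,bt,bw,bz,ep,os] rk=9  ker:eg,en,et,ew,ez,go,gt,gw,gz,no,np,nt,nz,ot,ow,oz,pt,sw,tw,tz,wz
∂2: piv[beg,bet,bew,bez,bgt,bgw,bno,bnt,bnz,bot,boz,btw,btz,ept,got,gow,goz,gwz] rk=18  ker:egt,egw,etw,etz,gtw,gtz,not,noz,ntz,otw,otz,owz,twz
∂3: piv[begt,begw,betw,bgtw,bnot,bnoz,bntz,botz,gotw,gotz,gowz,gtwz] rk=12  ker:egtw,notz,otwz
rk∂_2=18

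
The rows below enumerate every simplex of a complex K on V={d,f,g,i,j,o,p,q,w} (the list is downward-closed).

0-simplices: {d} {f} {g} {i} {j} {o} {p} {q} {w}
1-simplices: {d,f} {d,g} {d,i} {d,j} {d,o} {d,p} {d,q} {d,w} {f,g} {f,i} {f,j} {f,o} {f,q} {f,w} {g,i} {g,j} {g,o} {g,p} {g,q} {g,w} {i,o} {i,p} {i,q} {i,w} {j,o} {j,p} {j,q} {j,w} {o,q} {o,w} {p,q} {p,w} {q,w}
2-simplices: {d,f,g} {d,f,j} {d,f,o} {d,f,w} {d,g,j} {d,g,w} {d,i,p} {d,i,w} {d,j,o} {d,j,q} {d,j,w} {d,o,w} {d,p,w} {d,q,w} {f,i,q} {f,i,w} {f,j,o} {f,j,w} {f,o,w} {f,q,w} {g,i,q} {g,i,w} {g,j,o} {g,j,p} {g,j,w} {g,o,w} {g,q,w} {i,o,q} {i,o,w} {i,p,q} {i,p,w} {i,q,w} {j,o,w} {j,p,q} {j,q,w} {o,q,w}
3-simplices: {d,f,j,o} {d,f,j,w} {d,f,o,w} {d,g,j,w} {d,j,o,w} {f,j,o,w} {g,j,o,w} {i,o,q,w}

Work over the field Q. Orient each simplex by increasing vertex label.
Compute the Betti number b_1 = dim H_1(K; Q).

n_0=9 n_1=33 n_2=36 n_3=8  [Q]
∂1: piv[df,dg,di,dj,do,dp,dq,dw] rk=8  ker:fg,fi,fj,fo,fq,fw,gi,gj,go,gp,gq,gw,io,ip,iq,iw,jo,jp,jq,jw,oq,ow,pq,pw,qw
∂2: piv[dfg,dfj,dfo,dfw,dgj,dgw,dip,diw,djo,djq,djw,dow,dpw,dqw,fiq,fiw,fqw,giq,giw,gjo,gjp,ioq,iow,ipq,jpq] rk=25  ker:fjo,fjw,fow,gjw,gow,gqw,ipw,iqw,jow,jqw,oqw
∂3: piv[dfjo,dfjw,dfow,dgjw,djow,gjow,ioqw] rk=7  ker:fjow
b_1=(33−8)−25=0

b_1=0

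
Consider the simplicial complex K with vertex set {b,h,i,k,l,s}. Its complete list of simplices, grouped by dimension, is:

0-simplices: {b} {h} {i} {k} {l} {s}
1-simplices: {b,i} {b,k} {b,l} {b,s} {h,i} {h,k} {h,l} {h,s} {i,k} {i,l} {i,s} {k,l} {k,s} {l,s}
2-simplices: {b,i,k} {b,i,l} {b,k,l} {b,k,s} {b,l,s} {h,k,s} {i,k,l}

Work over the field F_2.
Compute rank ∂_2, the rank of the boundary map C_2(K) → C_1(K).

n_0=6 n_1=14 n_2=7  [Z2]
∂1: piv[bi,bk,bl,bs,hi] rk=5  ker:hk,hl,hs,ik,il,is,kl,ks,ls
∂2: piv[bik,bil,bkl,bks,bls,hks] rk=6  ker:ikl
rk∂_2=6

rank∂_2=6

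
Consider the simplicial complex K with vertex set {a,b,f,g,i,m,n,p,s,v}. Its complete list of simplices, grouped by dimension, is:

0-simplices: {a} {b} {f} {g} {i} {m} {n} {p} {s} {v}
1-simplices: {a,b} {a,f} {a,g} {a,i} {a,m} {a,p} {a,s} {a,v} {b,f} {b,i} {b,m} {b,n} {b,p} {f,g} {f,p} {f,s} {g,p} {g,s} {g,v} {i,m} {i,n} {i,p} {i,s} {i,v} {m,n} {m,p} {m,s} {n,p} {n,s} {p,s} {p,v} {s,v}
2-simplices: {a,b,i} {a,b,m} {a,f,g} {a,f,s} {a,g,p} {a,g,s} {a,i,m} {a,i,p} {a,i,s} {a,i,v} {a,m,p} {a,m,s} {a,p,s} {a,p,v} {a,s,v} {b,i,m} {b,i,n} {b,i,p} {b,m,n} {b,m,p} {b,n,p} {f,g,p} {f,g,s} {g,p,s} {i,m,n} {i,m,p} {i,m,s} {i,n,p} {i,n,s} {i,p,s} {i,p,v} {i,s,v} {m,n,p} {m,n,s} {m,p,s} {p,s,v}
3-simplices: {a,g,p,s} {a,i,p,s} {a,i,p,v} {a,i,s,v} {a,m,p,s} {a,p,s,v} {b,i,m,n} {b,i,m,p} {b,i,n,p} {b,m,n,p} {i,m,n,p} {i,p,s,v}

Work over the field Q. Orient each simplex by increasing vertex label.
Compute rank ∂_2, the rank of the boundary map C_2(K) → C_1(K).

rank∂_2=21

n_0=10 n_1=32 n_2=36 n_3=12  [Q]
∂1: piv[ab,af,ag,ai,am,ap,as,av,bn] rk=9  ker:bf,bi,bm,bp,fg,fp,fs,gp,gs,gv,im,in,ip,is,iv,mn,mp,ms,np,ns,ps,pv,sv
∂2: piv[abi,abm,afg,afs,agp,ags,aim,aip,ais,aiv,amp,ams,aps,apv,asv,bin,bip,bmn,bnp,fgp,ins] rk=21  ker:bim,bmp,fgs,gps,imn,imp,ims,inp,ips,ipv,isv,mnp,mns,mps,psv
∂3: piv[agps,aips,aipv,aisv,amps,apsv,bimn,bimp,binp,bmnp] rk=10  ker:imnp,ipsv
rk∂_2=21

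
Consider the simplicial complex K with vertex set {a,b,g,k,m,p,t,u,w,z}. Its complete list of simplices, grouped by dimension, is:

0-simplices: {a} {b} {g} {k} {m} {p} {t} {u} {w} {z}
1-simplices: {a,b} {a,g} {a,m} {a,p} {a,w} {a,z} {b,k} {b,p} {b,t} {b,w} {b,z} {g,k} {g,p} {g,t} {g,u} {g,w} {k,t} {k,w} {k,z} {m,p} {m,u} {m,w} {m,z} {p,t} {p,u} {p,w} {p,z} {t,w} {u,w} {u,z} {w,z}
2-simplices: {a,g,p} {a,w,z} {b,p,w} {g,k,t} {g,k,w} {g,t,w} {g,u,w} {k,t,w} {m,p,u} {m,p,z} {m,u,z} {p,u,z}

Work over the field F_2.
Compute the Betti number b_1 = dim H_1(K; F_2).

n_0=10 n_1=31 n_2=12  [Z2]
∂1: piv[ab,ag,am,ap,aw,az,bk,bt,gu] rk=9  ker:bp,bw,bz,gk,gp,gt,gw,kt,kw,kz,mp,mu,mw,mz,pt,pu,pw,pz,tw,uw,uz,wz
∂2: piv[agp,awz,bpw,gkt,gkw,gtw,guw,mpu,mpz,muz] rk=10  ker:ktw,puz
b_1=(31−9)−10=12

b_1=12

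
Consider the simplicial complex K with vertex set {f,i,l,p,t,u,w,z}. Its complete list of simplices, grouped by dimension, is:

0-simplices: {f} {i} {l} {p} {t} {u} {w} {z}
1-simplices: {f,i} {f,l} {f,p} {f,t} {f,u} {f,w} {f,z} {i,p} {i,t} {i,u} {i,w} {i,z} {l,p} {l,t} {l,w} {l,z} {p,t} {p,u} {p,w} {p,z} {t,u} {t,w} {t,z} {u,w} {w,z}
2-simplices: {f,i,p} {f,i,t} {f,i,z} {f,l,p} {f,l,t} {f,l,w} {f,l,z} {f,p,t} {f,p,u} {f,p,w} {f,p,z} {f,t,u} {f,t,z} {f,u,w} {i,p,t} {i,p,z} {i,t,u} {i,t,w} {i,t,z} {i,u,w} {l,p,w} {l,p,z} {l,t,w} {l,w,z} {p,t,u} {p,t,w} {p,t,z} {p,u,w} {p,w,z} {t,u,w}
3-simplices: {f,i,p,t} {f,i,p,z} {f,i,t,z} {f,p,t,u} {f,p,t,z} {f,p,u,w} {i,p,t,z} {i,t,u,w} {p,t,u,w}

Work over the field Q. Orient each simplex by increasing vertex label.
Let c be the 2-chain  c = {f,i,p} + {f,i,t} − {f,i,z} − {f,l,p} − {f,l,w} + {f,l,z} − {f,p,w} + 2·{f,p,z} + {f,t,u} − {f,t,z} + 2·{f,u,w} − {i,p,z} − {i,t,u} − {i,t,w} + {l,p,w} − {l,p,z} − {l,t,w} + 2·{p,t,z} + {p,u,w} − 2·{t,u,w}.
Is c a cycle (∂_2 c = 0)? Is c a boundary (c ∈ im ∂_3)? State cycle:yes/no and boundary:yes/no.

cycle:no boundary:no

n_0=8 n_1=25 n_2=30 n_3=9  [Q]
∂1: piv[fi,fl,fp,ft,fu,fw,fz] rk=7  ker:ip,it,iu,iw,iz,lp,lt,lw,lz,pt,pu,pw,pz,tu,tw,tz,uw,wz
∂2: piv[fip,fit,fiz,flp,flt,flw,flz,fpt,fpu,fpw,fpz,ftu,ftz,fuw,itu,itw,iuw,lwz] rk=18  ker:ipt,ipz,itz,lpw,lpz,ltw,ptu,ptw,ptz,puw,pwz,tuw
∂3: piv[fipt,fipz,fitz,fptu,fptz,fpuw,ituw,ptuw] rk=8  ker:iptz
∂2c = {f,i} − {f,l} + {f,p} − {f,t} + {f,u} − {f,z} − {i,t} + {i,u} + {i,w} − {l,p} − {l,t} − {l,w} + 2·{l,z} + 2·{p,t} + {p,u} − {p,w} − 2·{p,z} − 2·{t,u} + {t,z} + {u,w}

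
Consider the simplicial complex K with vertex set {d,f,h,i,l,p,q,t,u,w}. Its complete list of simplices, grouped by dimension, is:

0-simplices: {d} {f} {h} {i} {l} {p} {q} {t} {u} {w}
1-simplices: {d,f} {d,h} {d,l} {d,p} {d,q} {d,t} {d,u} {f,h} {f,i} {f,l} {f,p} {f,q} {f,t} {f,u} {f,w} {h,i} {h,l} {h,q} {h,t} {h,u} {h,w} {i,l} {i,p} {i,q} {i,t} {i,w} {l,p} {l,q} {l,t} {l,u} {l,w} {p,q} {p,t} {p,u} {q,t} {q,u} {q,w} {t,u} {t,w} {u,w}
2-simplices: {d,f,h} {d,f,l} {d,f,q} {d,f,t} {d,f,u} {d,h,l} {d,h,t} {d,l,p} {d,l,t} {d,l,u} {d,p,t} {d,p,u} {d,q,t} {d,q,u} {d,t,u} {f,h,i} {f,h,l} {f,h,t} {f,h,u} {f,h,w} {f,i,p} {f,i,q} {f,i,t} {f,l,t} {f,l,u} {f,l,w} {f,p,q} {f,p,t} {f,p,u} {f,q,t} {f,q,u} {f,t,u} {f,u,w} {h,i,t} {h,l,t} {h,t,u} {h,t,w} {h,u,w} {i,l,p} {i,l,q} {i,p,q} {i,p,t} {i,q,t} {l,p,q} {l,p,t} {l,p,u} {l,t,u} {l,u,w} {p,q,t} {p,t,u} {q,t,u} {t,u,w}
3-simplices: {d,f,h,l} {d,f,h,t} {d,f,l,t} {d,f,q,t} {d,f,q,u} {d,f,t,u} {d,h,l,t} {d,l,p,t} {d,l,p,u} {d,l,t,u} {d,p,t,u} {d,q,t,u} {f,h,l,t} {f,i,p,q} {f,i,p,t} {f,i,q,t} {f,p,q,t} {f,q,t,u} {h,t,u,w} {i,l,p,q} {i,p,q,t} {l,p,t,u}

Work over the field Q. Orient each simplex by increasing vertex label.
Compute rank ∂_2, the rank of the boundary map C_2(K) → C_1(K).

n_0=10 n_1=40 n_2=52 n_3=22  [Q]
∂1: piv[df,dh,dl,dp,dq,dt,du,fi,fw] rk=9  ker:fh,fl,fp,fq,ft,fu,hi,hl,hq,ht,hu,hw,il,ip,iq,it,iw,lp,lq,lt,lu,lw,pq,pt,pu,qt,qu,qw,tu,tw,uw
∂2: piv[dfh,dfl,dfq,dft,dfu,dhl,dht,dlp,dlt,dlu,dpt,dpu,dqt,dqu,dtu,fhi,fhu,fhw,fip,fiq,fit,flw,fpq,fpt,fuw,htw,ilp,ilq] rk=28  ker:fhl,fht,flt,flu,fpu,fqt,fqu,ftu,hit,hlt,htu,huw,ipq,ipt,iqt,lpq,lpt,lpu,ltu,luw,pqt,ptu,qtu,tuw
∂3: piv[dfhl,dfht,dflt,dfqt,dfqu,dftu,dhlt,dlpt,dlpu,dltu,dptu,dqtu,fipq,fipt,fiqt,fpqt,htuw,ilpq] rk=18  ker:fhlt,fqtu,ipqt,lptu
rk∂_2=28

rank∂_2=28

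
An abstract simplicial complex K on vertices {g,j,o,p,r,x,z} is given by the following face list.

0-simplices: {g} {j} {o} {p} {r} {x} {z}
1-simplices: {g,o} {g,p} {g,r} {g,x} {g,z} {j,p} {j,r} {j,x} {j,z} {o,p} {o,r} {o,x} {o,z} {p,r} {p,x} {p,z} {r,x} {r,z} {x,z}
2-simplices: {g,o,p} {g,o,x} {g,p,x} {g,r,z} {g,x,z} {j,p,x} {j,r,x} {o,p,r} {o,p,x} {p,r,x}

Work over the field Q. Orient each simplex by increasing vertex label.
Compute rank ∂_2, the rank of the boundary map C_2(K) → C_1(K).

n_0=7 n_1=19 n_2=10  [Q]
∂1: piv[go,gp,gr,gx,gz,jp] rk=6  ker:jr,jx,jz,op,or,ox,oz,pr,px,pz,rx,rz,xz
∂2: piv[gop,gox,gpx,grz,gxz,jpx,jrx,opr,prx] rk=9  ker:opx
rk∂_2=9

rank∂_2=9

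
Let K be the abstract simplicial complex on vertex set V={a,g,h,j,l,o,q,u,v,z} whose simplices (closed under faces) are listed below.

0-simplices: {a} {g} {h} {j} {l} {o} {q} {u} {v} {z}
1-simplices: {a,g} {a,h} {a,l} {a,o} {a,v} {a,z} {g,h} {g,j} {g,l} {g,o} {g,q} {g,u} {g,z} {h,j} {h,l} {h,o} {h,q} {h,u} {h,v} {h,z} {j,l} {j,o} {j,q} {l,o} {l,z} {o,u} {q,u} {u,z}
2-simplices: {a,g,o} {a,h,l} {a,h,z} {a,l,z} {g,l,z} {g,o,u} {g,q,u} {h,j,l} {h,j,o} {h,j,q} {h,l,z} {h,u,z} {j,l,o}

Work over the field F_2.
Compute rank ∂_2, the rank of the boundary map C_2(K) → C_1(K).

rank∂_2=12

n_0=10 n_1=28 n_2=13  [Z2]
∂1: piv[ag,ah,al,ao,av,az,gj,gq,gu] rk=9  ker:gh,gl,go,gz,hj,hl,ho,hq,hu,hv,hz,jl,jo,jq,lo,lz,ou,qu,uz
∂2: piv[ago,ahl,ahz,alz,glz,gou,gqu,hjl,hjo,hjq,huz,jlo] rk=12  ker:hlz
rk∂_2=12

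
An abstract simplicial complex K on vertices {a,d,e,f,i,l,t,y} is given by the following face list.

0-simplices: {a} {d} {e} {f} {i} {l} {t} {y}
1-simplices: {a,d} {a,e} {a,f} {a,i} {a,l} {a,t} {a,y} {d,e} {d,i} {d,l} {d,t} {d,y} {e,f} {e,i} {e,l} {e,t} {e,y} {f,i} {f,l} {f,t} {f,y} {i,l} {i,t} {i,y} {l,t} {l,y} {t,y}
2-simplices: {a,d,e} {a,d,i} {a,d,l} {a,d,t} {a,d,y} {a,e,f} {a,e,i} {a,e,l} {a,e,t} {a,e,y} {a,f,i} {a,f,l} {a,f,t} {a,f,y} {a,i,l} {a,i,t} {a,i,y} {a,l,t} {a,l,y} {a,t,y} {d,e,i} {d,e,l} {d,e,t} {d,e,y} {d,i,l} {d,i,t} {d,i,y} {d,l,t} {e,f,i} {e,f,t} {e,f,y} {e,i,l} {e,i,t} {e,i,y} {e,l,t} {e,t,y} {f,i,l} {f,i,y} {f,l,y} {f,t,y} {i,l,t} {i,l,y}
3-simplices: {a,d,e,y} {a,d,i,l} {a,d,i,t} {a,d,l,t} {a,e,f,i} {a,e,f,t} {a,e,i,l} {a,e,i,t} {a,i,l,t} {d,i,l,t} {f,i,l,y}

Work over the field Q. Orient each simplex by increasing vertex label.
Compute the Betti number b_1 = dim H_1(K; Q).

b_1=0

n_0=8 n_1=27 n_2=42 n_3=11  [Q]
∂1: piv[ad,ae,af,ai,al,at,ay] rk=7  ker:de,di,dl,dt,dy,ef,ei,el,et,ey,fi,fl,ft,fy,il,it,iy,lt,ly,ty
∂2: piv[ade,adi,adl,adt,ady,aef,aei,ael,aet,aey,afi,afl,aft,afy,ail,ait,aiy,alt,aly,aty] rk=20  ker:dei,del,det,dey,dil,dit,diy,dlt,efi,eft,efy,eil,eit,eiy,elt,ety,fil,fiy,fly,fty,ilt,ily
∂3: piv[adey,adil,adit,adlt,aefi,aeft,aeil,aeit,ailt,fily] rk=10  ker:dilt
b_1=(27−7)−20=0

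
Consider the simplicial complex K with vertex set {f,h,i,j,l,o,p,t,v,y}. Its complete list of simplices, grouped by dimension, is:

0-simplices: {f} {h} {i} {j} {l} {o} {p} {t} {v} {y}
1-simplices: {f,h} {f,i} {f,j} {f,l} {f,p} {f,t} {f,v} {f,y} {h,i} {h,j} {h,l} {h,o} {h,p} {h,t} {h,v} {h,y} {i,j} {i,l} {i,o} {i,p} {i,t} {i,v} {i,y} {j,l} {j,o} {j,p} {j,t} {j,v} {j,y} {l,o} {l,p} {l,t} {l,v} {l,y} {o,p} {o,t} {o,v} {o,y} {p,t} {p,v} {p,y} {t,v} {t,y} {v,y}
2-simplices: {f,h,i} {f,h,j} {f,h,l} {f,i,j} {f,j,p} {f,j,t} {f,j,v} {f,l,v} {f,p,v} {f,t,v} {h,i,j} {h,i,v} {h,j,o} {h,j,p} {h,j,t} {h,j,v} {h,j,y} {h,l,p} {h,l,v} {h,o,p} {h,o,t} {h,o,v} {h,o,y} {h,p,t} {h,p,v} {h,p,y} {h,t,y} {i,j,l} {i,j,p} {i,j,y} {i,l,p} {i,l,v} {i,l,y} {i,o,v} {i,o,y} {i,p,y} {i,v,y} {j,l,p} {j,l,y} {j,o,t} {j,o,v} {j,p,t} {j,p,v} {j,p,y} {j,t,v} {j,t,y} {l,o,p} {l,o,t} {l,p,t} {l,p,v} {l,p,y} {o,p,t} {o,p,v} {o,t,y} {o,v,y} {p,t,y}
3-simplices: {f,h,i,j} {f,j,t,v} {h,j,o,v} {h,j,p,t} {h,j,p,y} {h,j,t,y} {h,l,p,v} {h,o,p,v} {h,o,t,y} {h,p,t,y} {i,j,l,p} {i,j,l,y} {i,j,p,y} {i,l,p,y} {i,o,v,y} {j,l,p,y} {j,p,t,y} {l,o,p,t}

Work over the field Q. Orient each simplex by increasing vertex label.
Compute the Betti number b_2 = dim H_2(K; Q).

b_2=7

n_0=10 n_1=44 n_2=56 n_3=18  [Q]
∂1: piv[fh,fi,fj,fl,fp,ft,fv,fy,ho] rk=9  ker:hi,hj,hl,hp,ht,hv,hy,ij,il,io,ip,it,iv,iy,jl,jo,jp,jt,jv,jy,lo,lp,lt,lv,ly,op,ot,ov,oy,pt,pv,py,tv,ty,vy
∂2: piv[fhi,fhj,fhl,fij,fjp,fjt,fjv,flv,fpv,ftv,hiv,hjo,hjp,hjt,hjv,hjy,hlp,hop,hot,hov,hoy,hpt,hpy,hty,ijl,ijp,ijy,ilp,ily,iov,ivy,lop,lot] rk=33  ker:hij,hlv,hpv,ilv,ioy,ipy,jlp,jly,jot,jov,jpt,jpv,jpy,jtv,jty,lpt,lpv,lpy,opt,opv,oty,ovy,pty
∂3: piv[fhij,fjtv,hjov,hjpt,hjpy,hjty,hlpv,hopv,hoty,hpty,ijlp,ijly,ijpy,ilpy,iovy,lopt] rk=16  ker:jlpy,jpty
b_2=(56−33)−16=7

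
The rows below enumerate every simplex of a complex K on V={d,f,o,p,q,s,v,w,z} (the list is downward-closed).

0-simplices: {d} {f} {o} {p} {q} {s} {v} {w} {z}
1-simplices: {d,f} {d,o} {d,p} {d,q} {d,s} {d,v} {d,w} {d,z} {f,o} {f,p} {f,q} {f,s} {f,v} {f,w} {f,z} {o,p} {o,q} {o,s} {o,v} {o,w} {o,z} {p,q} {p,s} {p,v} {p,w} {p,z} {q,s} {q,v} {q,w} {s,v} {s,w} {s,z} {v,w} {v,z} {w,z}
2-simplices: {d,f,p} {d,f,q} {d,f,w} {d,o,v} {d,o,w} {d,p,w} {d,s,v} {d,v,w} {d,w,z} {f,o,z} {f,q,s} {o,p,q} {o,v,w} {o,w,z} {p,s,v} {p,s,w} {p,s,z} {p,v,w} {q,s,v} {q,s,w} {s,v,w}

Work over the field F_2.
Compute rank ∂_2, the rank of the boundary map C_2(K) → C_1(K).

rank∂_2=19

n_0=9 n_1=35 n_2=21  [Z2]
∂1: piv[df,do,dp,dq,ds,dv,dw,dz] rk=8  ker:fo,fp,fq,fs,fv,fw,fz,op,oq,os,ov,ow,oz,pq,ps,pv,pw,pz,qs,qv,qw,sv,sw,sz,vw,vz,wz
∂2: piv[dfp,dfq,dfw,dov,dow,dpw,dsv,dvw,dwz,foz,fqs,opq,owz,psv,psw,psz,pvw,qsv,qsw] rk=19  ker:ovw,svw
rk∂_2=19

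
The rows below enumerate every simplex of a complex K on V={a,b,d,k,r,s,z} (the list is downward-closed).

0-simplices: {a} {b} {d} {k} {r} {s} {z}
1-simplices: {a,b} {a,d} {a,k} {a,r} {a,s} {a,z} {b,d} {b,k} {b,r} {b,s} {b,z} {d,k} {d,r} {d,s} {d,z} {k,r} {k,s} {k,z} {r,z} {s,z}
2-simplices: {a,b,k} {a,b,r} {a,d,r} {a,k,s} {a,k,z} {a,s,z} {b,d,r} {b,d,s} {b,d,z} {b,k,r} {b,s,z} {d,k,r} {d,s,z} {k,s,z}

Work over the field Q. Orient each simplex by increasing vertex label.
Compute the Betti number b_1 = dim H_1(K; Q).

n_0=7 n_1=20 n_2=14  [Q]
∂1: piv[ab,ad,ak,ar,as,az] rk=6  ker:bd,bk,br,bs,bz,dk,dr,ds,dz,kr,ks,kz,rz,sz
∂2: piv[abk,abr,adr,aks,akz,asz,bdr,bds,bdz,bkr,bsz,dkr] rk=12  ker:dsz,ksz
b_1=(20−6)−12=2

b_1=2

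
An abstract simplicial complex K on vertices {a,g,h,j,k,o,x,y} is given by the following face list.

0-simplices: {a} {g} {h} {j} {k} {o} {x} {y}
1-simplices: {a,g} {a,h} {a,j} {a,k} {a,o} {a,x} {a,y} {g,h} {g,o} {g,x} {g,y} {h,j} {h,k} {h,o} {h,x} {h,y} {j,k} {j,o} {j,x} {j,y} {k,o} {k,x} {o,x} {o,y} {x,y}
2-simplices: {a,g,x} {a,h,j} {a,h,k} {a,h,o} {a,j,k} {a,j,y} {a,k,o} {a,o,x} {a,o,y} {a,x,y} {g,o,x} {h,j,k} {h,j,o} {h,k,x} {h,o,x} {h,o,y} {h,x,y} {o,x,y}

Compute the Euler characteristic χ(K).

n_0=8 n_1=25 n_2=18
χ=+8−25+18=1

χ(K)=1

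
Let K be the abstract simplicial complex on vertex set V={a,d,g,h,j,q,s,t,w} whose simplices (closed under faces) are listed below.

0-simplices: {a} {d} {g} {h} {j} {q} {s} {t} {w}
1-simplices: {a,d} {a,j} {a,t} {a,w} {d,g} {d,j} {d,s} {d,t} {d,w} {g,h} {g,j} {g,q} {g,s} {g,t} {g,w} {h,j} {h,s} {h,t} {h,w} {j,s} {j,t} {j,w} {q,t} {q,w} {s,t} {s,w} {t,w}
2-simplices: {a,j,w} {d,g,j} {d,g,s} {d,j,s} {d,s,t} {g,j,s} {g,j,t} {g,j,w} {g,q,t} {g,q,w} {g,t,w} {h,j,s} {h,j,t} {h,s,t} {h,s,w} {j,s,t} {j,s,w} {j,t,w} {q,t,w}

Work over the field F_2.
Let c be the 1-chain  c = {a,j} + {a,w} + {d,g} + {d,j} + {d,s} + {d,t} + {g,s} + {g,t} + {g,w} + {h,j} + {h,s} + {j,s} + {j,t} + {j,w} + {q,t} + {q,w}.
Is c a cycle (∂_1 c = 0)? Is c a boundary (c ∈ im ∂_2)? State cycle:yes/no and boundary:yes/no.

cycle:yes boundary:yes

n_0=9 n_1=27 n_2=19  [Z2]
∂1: piv[ad,aj,at,aw,dg,ds,gh,gq] rk=8  ker:dj,dt,dw,gj,gs,gt,gw,hj,hs,ht,hw,js,jt,jw,qt,qw,st,sw,tw
∂2: piv[ajw,dgj,dgs,djs,dst,gjt,gjw,gqt,gqw,gtw,hjs,hjt,hst,hsw,jsw] rk=15  ker:gjs,jst,jtw,qtw
∂1c = 0
c vs im∂2: reduces to 0 ⇒ boundary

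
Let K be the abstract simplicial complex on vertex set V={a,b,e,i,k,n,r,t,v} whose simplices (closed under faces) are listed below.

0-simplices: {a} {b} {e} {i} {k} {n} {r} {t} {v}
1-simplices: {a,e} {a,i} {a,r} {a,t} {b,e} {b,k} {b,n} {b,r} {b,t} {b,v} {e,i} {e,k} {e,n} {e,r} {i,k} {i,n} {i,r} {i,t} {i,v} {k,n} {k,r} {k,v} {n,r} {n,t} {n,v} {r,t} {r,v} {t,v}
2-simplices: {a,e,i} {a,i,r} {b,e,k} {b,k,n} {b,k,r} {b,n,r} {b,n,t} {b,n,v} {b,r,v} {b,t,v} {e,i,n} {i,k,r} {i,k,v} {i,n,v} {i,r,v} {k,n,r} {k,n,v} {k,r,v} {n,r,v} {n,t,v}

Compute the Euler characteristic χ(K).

n_0=9 n_1=28 n_2=20
χ=+9−28+20=1

χ(K)=1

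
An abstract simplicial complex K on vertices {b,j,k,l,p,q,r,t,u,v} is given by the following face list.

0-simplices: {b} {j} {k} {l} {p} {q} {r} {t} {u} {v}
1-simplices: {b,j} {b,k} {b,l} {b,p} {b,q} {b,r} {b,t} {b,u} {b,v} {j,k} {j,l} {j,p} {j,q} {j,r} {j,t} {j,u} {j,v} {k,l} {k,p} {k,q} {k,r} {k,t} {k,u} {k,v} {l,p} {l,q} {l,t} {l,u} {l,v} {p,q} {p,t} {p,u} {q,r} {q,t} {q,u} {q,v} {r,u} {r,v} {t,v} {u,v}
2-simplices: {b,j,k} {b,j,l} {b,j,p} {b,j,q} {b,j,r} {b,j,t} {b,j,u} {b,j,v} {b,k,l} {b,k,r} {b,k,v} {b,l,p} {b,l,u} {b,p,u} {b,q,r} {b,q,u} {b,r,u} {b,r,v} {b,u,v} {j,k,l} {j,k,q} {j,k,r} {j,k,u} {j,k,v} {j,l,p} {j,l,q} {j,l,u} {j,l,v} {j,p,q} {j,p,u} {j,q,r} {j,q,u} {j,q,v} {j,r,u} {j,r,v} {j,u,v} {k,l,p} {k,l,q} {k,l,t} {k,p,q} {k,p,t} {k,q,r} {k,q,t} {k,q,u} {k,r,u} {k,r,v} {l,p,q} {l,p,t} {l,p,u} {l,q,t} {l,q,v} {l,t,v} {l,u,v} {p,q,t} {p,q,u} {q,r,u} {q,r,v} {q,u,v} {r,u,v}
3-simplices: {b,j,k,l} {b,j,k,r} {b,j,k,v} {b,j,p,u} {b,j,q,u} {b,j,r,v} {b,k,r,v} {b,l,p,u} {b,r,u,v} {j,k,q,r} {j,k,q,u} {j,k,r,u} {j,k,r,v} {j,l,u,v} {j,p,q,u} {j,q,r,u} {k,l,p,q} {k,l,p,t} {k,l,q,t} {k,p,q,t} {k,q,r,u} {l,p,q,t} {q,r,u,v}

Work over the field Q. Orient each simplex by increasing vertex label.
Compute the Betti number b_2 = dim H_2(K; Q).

n_0=10 n_1=40 n_2=59 n_3=23  [Q]
∂1: piv[bj,bk,bl,bp,bq,br,bt,bu,bv] rk=9  ker:jk,jl,jp,jq,jr,jt,ju,jv,kl,kp,kq,kr,kt,ku,kv,lp,lq,lt,lu,lv,pq,pt,pu,qr,qt,qu,qv,ru,rv,tv,uv
∂2: piv[bjk,bjl,bjp,bjq,bjr,bjt,bju,bjv,bkl,bkr,bkv,blp,blu,bpu,bqr,bqu,bru,brv,buv,jkq,jku,jlq,jlv,jpq,jqv,klp,klt,kpt,kqt,ltv] rk=30  ker:jkl,jkr,jkv,jlp,jlu,jpu,jqr,jqu,jru,jrv,juv,klq,kpq,kqr,kqu,kru,krv,lpq,lpt,lpu,lqt,lqv,luv,pqt,pqu,qru,qrv,quv,ruv
∂3: piv[bjkl,bjkr,bjkv,bjpu,bjqu,bjrv,bkrv,blpu,bruv,jkqr,jkqu,jkru,jluv,jpqu,jqru,klpq,klpt,klqt,kpqt,qruv] rk=20  ker:jkrv,kqru,lpqt
b_2=(59−30)−20=9

b_2=9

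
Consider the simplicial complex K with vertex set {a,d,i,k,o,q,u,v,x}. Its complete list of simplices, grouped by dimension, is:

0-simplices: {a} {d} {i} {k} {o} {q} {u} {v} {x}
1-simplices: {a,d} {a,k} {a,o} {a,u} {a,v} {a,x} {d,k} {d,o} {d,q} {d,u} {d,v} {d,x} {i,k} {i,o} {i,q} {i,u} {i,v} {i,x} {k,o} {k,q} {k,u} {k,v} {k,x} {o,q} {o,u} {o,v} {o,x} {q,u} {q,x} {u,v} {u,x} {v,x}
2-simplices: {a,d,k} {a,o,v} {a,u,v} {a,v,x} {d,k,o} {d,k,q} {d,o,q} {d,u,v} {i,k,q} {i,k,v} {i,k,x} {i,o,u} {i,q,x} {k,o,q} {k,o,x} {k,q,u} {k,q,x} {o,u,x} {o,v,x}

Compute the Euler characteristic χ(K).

n_0=9 n_1=32 n_2=19
χ=+9−32+19=-4

χ(K)=-4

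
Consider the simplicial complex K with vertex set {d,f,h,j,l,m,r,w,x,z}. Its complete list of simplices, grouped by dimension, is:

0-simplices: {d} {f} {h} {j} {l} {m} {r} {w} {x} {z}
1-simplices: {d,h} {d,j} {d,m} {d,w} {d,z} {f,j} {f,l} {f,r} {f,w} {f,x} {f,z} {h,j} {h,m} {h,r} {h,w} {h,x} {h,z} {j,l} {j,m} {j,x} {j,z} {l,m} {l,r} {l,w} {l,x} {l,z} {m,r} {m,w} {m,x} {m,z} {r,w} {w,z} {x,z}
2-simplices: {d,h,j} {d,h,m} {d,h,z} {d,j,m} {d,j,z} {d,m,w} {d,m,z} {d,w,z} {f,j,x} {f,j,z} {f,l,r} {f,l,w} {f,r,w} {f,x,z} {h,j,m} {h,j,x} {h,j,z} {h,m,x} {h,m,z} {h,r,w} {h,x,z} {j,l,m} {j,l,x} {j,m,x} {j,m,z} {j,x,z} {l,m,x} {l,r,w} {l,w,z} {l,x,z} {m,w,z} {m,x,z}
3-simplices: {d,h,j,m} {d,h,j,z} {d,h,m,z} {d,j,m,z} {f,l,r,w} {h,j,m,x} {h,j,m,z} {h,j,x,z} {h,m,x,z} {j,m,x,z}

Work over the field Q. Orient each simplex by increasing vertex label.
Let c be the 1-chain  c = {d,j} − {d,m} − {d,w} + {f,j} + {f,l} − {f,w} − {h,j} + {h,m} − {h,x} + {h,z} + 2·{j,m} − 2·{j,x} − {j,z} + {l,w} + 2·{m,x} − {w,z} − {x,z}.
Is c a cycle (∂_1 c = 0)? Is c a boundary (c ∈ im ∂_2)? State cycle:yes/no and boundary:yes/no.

cycle:no boundary:no

n_0=10 n_1=33 n_2=32 n_3=10  [Q]
∂1: piv[dh,dj,dm,dw,dz,fj,fl,fr,fx] rk=9  ker:fw,fz,hj,hm,hr,hw,hx,hz,jl,jm,jx,jz,lm,lr,lw,lx,lz,mr,mw,mx,mz,rw,wz,xz
∂2: piv[dhj,dhm,dhz,djm,djz,dmw,dmz,dwz,fjx,fjz,flr,flw,frw,fxz,hjx,hmx,hrw,jlm,jlx,lwz,lxz] rk=21  ker:hjm,hjz,hmz,hxz,jmx,jmz,jxz,lmx,lrw,mwz,mxz
∂3: piv[dhjm,dhjz,dhmz,djmz,flrw,hjmx,hjxz,hmxz] rk=8  ker:hjmz,jmxz
∂1c = {d} − {f} + 2·{j} − 2·{z}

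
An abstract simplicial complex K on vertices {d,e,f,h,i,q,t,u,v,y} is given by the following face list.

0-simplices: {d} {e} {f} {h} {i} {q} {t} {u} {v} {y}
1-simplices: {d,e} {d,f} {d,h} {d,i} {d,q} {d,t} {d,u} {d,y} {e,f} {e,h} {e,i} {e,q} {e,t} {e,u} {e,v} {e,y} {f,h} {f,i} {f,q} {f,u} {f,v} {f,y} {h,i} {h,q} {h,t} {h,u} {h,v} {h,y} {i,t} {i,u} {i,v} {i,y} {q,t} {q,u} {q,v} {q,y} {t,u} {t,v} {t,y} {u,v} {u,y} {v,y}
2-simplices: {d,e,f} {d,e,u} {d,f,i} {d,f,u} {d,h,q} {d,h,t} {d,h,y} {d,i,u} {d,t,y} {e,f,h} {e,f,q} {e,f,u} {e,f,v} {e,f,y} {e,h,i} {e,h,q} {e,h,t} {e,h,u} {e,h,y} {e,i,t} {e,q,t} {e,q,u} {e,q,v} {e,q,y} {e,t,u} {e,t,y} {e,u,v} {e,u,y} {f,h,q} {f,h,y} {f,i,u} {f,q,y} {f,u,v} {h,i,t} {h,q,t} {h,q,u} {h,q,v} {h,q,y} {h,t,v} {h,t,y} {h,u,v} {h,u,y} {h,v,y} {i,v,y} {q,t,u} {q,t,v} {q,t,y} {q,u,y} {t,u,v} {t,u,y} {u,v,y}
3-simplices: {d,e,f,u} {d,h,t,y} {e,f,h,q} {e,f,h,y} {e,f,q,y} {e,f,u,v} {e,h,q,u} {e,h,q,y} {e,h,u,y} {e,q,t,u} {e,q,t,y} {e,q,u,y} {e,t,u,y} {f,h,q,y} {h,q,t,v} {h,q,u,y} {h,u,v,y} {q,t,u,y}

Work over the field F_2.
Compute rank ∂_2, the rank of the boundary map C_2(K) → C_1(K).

rank∂_2=30

n_0=10 n_1=42 n_2=51 n_3=18  [Z2]
∂1: piv[de,df,dh,di,dq,dt,du,dy,ev] rk=9  ker:ef,eh,ei,eq,et,eu,ey,fh,fi,fq,fu,fv,fy,hi,hq,ht,hu,hv,hy,it,iu,iv,iy,qt,qu,qv,qy,tu,tv,ty,uv,uy,vy
∂2: piv[def,deu,dfi,dfu,dhq,dht,dhy,diu,dty,efh,efq,efv,efy,ehi,ehq,eht,ehu,ehy,eit,eqt,equ,eqv,eqy,etu,euv,euy,hqv,htv,hvy,ivy] rk=30  ker:efu,ety,fhq,fhy,fiu,fqy,fuv,hit,hqt,hqu,hqy,hty,huv,huy,qtu,qtv,qty,quy,tuv,tuy,uvy
∂3: piv[defu,dhty,efhq,efhy,efqy,efuv,ehqu,ehqy,ehuy,eqtu,eqty,equy,etuy,hqtv,huvy] rk=15  ker:fhqy,hquy,qtuy
rk∂_2=30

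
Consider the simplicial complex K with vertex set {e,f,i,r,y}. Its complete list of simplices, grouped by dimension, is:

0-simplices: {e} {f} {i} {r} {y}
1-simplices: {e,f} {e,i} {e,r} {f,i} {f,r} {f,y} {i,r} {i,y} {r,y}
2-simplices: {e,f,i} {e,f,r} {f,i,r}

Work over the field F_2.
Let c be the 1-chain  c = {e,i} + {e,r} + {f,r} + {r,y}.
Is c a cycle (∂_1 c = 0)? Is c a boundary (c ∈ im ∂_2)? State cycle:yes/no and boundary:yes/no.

n_0=5 n_1=9 n_2=3  [Z2]
∂1: piv[ef,ei,er,fy] rk=4  ker:fi,fr,ir,iy,ry
∂2: piv[efi,efr,fir] rk=3
∂1c = {f} + {i} + {r} + {y}

cycle:no boundary:no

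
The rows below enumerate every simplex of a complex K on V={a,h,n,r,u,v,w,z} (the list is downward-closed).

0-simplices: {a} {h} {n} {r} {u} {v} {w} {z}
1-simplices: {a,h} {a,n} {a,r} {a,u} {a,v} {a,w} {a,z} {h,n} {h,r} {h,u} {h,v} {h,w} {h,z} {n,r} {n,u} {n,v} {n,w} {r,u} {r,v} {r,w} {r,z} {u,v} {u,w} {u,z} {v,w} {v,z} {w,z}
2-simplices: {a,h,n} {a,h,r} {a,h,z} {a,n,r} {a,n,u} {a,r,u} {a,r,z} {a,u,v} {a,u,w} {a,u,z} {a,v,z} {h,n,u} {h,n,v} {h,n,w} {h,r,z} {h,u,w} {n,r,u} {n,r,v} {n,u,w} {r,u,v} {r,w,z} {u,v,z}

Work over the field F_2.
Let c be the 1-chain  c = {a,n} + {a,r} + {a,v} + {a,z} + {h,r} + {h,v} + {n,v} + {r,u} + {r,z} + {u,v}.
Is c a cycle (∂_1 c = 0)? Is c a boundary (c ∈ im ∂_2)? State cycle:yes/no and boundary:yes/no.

n_0=8 n_1=27 n_2=22  [Z2]
∂1: piv[ah,an,ar,au,av,aw,az] rk=7  ker:hn,hr,hu,hv,hw,hz,nr,nu,nv,nw,ru,rv,rw,rz,uv,uw,uz,vw,vz,wz
∂2: piv[ahn,ahr,ahz,anr,anu,aru,arz,auv,auw,auz,avz,hnu,hnv,hnw,huw,nrv,ruv,rwz] rk=18  ker:hrz,nru,nuw,uvz
∂1c = 0
c vs im∂2: reduces to 0 ⇒ boundary

cycle:yes boundary:yes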